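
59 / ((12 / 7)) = 413/12 = 34.42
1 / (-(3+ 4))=-1/7 = -0.14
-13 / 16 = -0.81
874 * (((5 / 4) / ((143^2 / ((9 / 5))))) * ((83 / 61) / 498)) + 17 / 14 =42420403/34926892 = 1.21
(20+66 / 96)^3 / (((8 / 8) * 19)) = 36264691/77824 = 465.98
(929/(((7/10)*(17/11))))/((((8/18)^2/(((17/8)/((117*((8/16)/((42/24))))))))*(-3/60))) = -2299275/416 = -5527.10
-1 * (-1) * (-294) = -294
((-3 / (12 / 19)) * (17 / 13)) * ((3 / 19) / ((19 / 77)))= -3927/988 = -3.97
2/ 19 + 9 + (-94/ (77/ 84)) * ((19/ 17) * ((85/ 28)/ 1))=-495689/1463 = -338.82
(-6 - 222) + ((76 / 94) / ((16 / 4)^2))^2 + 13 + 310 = 13431081/141376 = 95.00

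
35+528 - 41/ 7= 3900/7 = 557.14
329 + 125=454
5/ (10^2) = 1/20 = 0.05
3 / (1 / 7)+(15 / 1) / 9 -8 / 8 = 65/3 = 21.67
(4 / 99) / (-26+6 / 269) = -269/172953 = 0.00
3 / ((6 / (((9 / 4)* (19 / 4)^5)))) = 22284891/8192 = 2720.32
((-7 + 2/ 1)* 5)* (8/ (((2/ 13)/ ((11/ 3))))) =-4766.67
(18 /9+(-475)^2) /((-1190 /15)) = -676881/238 = -2844.04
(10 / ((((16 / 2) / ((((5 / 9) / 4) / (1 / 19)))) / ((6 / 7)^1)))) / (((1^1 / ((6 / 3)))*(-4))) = -475/336 = -1.41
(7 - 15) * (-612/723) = 1632/241 = 6.77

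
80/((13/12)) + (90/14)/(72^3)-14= 225856577/3773952 = 59.85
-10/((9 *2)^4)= -5/52488 = 0.00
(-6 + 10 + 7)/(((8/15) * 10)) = 33/16 = 2.06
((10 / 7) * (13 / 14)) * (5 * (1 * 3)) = 975/49 = 19.90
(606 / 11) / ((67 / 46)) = 27876/737 = 37.82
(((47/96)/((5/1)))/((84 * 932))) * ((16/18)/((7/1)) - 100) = -73931/591857280 = 0.00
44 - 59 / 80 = 3461/80 = 43.26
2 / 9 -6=-52/9 = -5.78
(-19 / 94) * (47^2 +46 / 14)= -147117/329 = -447.16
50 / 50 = 1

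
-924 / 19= -48.63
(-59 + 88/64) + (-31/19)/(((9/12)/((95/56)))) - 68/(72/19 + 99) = -968329/15624 = -61.98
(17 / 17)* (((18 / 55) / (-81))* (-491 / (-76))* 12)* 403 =-395746/3135 = -126.23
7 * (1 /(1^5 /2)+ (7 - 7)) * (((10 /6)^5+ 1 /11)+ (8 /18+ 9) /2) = 661367/2673 = 247.42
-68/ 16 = -17/4 = -4.25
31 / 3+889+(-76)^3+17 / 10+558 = -13125509/30 = -437516.97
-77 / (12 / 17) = -109.08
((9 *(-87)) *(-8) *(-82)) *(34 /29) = -602208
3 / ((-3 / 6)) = -6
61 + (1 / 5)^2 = 1526/25 = 61.04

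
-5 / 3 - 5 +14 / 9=-46/9 = -5.11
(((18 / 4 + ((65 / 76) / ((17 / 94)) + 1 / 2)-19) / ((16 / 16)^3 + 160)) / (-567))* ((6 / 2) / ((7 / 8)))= 23956/68799969 = 0.00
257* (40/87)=10280/87 = 118.16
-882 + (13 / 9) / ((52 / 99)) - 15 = -3577/4 = -894.25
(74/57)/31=74/1767 = 0.04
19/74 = 0.26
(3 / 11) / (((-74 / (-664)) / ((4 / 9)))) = 1328/1221 = 1.09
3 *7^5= 50421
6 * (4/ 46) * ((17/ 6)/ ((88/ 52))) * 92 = 884/11 = 80.36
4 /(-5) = -4/5 = -0.80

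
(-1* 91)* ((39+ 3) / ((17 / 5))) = -19110/17 = -1124.12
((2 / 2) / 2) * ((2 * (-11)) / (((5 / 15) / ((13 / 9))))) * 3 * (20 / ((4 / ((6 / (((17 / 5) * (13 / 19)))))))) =-1844.12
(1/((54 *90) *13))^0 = 1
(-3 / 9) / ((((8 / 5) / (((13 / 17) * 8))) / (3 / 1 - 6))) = 65/17 = 3.82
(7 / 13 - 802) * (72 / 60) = -961.75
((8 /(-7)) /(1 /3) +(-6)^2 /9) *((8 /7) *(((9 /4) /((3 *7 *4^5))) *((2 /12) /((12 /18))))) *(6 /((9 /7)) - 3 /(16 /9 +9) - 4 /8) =2263/34069504 = 0.00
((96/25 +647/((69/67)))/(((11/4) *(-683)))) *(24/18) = -17445584/38879775 = -0.45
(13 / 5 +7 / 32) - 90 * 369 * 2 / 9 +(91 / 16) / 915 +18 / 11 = -475102699/64416 = -7375.54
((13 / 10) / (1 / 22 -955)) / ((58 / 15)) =-143/406174 = 0.00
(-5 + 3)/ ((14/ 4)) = -4/7 = -0.57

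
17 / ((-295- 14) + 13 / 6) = -102/1841 = -0.06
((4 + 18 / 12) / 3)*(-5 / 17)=-55/102 = -0.54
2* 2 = 4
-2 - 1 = -3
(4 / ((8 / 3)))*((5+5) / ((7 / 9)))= 135/7 = 19.29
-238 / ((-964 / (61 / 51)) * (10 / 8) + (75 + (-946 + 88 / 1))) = 7259/54609 = 0.13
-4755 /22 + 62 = -3391/22 = -154.14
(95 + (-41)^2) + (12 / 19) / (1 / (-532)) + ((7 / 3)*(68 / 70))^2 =325156/225 = 1445.14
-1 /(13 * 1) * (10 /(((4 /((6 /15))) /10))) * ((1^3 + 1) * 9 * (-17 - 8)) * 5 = 22500/13 = 1730.77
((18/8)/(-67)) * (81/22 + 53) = -11223/5896 = -1.90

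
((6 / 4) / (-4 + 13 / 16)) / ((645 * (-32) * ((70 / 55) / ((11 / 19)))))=121/11666760 = 0.00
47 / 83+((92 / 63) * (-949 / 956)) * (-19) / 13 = 3355462/1249731 = 2.68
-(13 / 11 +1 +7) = -101/11 = -9.18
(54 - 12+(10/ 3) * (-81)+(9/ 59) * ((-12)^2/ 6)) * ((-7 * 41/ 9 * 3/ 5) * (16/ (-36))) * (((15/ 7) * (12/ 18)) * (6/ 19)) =-860.62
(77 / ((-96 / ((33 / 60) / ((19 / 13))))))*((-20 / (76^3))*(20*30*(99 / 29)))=27252225/967503104 = 0.03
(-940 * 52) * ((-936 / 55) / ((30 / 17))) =25925952/55 = 471380.95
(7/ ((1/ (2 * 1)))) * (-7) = -98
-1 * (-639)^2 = -408321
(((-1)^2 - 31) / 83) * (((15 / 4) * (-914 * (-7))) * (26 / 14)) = -1336725/83 = -16105.12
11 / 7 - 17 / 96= 937/672 = 1.39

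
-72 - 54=-126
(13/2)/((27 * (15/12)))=26/135 = 0.19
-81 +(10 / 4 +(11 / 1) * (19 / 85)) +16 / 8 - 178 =-42847/170 = -252.04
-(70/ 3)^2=-4900/9 = -544.44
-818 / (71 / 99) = -1140.59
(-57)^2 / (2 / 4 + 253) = 2166/169 = 12.82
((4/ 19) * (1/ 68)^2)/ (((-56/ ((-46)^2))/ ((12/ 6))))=-529/153748 = 0.00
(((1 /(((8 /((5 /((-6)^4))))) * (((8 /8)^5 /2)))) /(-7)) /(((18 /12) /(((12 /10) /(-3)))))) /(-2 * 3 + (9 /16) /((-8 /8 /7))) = -1/270459 = 0.00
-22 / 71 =-0.31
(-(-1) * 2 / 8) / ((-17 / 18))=-9/34 = -0.26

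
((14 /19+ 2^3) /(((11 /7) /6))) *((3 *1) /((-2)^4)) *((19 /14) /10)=747/880 = 0.85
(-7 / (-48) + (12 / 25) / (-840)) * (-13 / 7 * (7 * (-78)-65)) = 48460243/294000 = 164.83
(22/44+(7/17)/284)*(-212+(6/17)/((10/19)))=-105.97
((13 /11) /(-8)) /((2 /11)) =-13/16 = -0.81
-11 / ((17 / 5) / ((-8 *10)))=4400/17 = 258.82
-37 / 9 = -4.11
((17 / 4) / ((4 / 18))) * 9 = 1377/8 = 172.12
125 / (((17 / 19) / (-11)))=-26125/17 = -1536.76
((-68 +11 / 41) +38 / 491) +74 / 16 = -10150745/161048 = -63.03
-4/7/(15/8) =-32/105 = -0.30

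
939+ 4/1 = 943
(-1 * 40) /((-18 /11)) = 220/9 = 24.44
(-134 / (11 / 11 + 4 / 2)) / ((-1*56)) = 67/84 = 0.80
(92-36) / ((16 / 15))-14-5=67/2 = 33.50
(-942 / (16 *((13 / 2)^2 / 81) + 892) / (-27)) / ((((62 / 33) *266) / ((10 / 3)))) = 77715/300682144 = 0.00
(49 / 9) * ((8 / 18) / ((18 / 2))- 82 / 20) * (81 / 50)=-160769/4500 = -35.73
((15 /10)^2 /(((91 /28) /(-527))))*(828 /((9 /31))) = -13527036/13 = -1040541.23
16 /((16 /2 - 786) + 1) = -16/777 = -0.02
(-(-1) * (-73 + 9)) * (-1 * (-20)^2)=25600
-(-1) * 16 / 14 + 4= 36/7 = 5.14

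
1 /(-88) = -1/88 = -0.01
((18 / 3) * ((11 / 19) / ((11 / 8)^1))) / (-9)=-16/57 = -0.28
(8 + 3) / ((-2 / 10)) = -55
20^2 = 400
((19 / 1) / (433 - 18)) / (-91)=-19/37765 = 0.00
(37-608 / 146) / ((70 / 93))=43.62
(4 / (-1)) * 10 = -40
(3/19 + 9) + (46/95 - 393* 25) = -932459/95 = -9815.36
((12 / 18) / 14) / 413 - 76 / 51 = -1.49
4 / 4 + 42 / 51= 31/17 = 1.82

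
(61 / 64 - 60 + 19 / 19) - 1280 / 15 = -27529/192 = -143.38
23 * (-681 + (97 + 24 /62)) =-416116/31 = -13423.10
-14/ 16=-7/8 = -0.88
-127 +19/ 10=-1251/10 = -125.10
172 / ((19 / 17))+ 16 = 169.89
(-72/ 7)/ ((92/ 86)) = -1548/161 = -9.61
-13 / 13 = -1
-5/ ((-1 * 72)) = 5/72 = 0.07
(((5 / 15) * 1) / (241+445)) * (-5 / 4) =-5/8232 = 0.00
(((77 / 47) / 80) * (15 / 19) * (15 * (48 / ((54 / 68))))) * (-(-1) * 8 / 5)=20944/893 = 23.45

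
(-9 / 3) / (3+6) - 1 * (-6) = 17/3 = 5.67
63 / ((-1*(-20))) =63/20 = 3.15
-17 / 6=-2.83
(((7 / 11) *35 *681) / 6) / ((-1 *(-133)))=19.01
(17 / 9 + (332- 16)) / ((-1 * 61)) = -5.21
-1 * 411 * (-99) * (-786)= -31981554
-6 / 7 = -0.86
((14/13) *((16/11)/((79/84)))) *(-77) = -131712/1027 = -128.25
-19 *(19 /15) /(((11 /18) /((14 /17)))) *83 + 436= -2109232/935 = -2255.86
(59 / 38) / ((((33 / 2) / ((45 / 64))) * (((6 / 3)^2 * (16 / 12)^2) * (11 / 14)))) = 55755/4708352 = 0.01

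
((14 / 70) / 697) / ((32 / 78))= 39/55760 = 0.00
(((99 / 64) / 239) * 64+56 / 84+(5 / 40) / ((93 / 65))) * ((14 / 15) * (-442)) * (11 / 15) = -235668433/666810 = -353.43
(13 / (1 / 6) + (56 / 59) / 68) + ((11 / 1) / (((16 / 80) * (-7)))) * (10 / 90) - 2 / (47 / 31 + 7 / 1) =213823243/2780316 = 76.91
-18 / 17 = -1.06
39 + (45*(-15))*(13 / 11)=-8346/11 = -758.73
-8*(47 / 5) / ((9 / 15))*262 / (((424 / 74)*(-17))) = 911236/2703 = 337.12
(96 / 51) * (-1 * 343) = -645.65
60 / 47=1.28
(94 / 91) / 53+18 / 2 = 43501/4823 = 9.02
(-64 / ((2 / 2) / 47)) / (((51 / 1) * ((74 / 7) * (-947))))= 10528/1786989 = 0.01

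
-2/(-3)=2/3 = 0.67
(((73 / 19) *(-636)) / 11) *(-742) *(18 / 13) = 620092368/2717 = 228226.86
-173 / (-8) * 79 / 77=13667/616 = 22.19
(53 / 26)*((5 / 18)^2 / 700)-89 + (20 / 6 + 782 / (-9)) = -40700971/235872 = -172.56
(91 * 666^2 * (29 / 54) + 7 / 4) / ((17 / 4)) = 86706991/17 = 5100411.24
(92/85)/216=23/4590 = 0.01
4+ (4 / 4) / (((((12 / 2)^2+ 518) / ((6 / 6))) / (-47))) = 2169/554 = 3.92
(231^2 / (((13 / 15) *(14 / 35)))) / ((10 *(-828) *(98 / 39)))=-5445/736 = -7.40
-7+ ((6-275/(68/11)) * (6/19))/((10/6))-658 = -2171503/3230 = -672.29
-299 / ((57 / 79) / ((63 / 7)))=-70863/19 = -3729.63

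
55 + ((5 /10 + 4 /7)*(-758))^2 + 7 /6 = 193931863/294 = 659632.19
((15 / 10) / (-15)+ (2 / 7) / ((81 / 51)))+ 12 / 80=869/3780 = 0.23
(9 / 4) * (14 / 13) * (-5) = -315/26 = -12.12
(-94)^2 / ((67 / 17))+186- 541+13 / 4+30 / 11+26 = 5657057/2948 = 1918.95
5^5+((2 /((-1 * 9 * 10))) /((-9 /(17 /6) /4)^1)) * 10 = 759443/243 = 3125.28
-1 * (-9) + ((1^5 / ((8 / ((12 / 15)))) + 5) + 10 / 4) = 83/5 = 16.60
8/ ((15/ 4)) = 32/15 = 2.13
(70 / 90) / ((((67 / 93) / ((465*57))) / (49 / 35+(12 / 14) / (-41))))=108403683/2747 = 39462.57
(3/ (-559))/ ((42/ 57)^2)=-1083/109564 = -0.01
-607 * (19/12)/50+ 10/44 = -125363/6600 = -18.99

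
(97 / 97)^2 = 1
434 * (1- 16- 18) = -14322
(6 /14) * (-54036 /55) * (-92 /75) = 4971312/9625 = 516.50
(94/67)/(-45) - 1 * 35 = -105619/3015 = -35.03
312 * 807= 251784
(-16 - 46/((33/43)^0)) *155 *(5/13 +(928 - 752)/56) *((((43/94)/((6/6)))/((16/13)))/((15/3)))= -13264683/5264 = -2519.89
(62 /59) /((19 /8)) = 496/1121 = 0.44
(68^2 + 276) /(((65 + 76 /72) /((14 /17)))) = 1234800/20213 = 61.09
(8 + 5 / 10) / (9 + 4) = 17/26 = 0.65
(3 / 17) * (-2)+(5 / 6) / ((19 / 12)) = 56/323 = 0.17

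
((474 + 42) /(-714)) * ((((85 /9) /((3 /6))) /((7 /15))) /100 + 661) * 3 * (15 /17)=-17917455/14161 = -1265.27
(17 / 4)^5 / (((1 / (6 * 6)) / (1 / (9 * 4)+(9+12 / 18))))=495530093/1024 = 483916.11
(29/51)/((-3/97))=-2813/153 = -18.39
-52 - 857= -909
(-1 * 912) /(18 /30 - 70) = 4560/347 = 13.14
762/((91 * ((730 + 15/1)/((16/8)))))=1524/67795 = 0.02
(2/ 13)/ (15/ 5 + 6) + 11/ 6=433/234 = 1.85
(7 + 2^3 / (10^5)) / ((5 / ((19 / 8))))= 1662519/500000 = 3.33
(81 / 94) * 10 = 405/47 = 8.62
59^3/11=205379/11 = 18670.82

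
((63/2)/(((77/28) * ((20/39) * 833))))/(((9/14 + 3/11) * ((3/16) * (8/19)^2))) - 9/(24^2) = 0.87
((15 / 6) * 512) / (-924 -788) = -80/107 = -0.75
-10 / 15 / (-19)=2/57 = 0.04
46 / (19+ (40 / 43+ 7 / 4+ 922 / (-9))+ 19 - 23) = -3096/5705 = -0.54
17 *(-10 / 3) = -170/3 = -56.67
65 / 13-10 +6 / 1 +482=483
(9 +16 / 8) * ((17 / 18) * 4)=374/9 = 41.56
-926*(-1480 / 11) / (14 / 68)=46596320/77 = 605147.01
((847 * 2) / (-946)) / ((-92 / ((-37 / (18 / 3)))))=-2849/23736 = -0.12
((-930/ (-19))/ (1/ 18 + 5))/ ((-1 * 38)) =-8370/32851 = -0.25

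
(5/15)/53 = 1/159 = 0.01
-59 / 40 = -1.48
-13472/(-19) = 709.05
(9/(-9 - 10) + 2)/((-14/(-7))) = 29/38 = 0.76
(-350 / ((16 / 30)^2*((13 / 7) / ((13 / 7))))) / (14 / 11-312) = 433125/109376 = 3.96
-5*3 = -15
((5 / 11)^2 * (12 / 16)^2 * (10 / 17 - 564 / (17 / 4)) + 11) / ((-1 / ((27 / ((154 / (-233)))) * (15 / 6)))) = -322004835/724064 = -444.72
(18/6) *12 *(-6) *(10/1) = -2160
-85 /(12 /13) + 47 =-541/12 = -45.08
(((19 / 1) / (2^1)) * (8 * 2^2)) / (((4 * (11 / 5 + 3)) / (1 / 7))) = 190/91 = 2.09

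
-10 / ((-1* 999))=10/999 = 0.01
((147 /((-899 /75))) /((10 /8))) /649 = -8820/583451 = -0.02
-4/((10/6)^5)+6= 17778/3125 = 5.69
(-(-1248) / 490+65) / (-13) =-1273/245 = -5.20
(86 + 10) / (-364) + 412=37468/91 = 411.74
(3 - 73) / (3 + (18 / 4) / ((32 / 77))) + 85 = 14149/177 = 79.94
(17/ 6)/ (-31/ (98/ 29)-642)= -833/191445 = 0.00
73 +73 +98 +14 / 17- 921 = -11495/17 = -676.18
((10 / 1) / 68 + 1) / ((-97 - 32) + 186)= 13/646 = 0.02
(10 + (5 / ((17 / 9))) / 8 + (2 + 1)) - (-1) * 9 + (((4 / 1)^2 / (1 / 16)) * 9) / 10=171857/680 = 252.73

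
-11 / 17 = -0.65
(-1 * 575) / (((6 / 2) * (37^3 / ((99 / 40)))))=-0.01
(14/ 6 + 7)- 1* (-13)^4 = -85655/3 = -28551.67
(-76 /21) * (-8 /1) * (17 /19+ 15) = 9664/21 = 460.19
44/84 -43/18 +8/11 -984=-1365401/1386 = -985.14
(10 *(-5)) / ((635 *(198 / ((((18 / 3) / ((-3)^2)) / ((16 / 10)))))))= -25/150876 = 0.00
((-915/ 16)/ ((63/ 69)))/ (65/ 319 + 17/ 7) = -23.79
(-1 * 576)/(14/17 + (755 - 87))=-1632/1895 = -0.86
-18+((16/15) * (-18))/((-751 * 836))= -14126286/784795 = -18.00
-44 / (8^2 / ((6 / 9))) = -11/24 = -0.46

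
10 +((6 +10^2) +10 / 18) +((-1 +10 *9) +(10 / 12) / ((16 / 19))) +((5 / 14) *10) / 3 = 418795/2016 = 207.74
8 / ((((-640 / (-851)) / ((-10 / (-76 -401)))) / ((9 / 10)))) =851/4240 = 0.20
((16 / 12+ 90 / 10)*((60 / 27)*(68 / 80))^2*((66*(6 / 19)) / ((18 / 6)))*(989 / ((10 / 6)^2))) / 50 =194929922/106875 = 1823.91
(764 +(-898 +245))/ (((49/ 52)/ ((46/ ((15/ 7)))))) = 2528.69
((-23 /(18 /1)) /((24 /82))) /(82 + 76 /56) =-6601/126036 = -0.05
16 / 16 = 1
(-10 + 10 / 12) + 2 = -43/6 = -7.17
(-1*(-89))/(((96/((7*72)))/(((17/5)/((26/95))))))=603687/104 = 5804.68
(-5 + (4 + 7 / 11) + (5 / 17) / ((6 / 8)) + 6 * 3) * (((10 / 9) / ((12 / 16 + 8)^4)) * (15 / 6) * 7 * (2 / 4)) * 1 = 1294592/43295175 = 0.03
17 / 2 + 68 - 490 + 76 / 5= -3983/10 = -398.30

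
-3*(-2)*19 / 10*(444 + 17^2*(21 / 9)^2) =344983/15 = 22998.87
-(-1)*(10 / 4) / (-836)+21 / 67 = 34777/112024 = 0.31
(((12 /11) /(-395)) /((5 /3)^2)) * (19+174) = -20844/108625 = -0.19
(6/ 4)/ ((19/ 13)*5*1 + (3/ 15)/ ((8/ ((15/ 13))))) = 156/763 = 0.20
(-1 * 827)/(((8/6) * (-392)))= 2481/1568 = 1.58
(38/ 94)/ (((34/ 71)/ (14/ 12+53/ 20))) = 308921/95880 = 3.22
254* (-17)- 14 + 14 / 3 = -12982/3 = -4327.33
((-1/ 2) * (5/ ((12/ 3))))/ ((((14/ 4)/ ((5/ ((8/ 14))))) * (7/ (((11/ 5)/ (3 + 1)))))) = -55/448 = -0.12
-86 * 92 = -7912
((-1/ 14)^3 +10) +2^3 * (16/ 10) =312811/13720 = 22.80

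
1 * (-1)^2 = 1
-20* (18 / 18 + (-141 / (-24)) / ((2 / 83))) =-19585/4 = -4896.25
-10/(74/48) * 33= -7920/37 = -214.05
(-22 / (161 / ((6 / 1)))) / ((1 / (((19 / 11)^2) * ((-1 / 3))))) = 1444/1771 = 0.82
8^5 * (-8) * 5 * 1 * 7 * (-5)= 45875200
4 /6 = 2/3 = 0.67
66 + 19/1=85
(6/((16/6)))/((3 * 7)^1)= 3/28 = 0.11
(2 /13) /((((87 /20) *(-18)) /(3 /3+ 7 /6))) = -10/2349 = 0.00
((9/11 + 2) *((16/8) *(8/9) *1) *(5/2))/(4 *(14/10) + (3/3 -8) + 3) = 775/99 = 7.83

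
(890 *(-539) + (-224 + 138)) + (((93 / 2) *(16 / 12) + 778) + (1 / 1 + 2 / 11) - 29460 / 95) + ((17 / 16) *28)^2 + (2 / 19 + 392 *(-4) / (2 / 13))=-85988629/176 = -488571.76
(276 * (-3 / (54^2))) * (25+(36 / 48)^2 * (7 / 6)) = -18883/2592 = -7.29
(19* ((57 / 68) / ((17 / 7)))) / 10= 7581/11560 = 0.66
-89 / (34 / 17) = -89/2 = -44.50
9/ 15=3/5 = 0.60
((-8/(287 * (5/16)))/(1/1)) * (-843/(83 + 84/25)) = 539520/619633 = 0.87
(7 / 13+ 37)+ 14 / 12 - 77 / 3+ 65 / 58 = 5338/377 = 14.16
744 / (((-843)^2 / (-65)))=-16120/236883 = -0.07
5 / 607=0.01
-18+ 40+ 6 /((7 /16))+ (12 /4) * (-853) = -17663/7 = -2523.29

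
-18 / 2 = -9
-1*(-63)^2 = -3969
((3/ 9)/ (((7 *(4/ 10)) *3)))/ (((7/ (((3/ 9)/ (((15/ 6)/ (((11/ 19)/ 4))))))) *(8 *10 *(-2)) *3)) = -11/48263040 = 0.00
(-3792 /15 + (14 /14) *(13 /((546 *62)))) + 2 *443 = 8244269/13020 = 633.20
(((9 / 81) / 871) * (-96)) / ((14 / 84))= -64/871 = -0.07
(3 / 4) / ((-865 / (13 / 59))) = -39/204140 = 0.00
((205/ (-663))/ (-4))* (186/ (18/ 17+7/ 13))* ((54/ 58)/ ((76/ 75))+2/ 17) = 246783715/26452408 = 9.33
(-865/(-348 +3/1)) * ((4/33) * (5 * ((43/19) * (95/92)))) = 185975/52371 = 3.55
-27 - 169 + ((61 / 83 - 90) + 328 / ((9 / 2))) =-158645/747 = -212.38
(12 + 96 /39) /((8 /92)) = 2162/13 = 166.31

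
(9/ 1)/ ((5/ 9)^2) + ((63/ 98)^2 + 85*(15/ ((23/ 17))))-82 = 100299007/112700 = 889.96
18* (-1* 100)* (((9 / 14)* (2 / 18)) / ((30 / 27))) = -810/7 = -115.71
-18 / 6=-3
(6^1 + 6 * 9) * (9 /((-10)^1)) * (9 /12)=-81/2 = -40.50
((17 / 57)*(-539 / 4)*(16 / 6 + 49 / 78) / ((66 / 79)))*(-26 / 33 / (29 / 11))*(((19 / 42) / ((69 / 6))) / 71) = 2416057/92062008 = 0.03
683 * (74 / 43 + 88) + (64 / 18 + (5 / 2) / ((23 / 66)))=545543401/8901 = 61290.12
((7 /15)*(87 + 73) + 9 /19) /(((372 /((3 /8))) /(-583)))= -2496989/56544 = -44.16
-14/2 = -7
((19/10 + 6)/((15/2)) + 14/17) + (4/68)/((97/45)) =235496/123675 = 1.90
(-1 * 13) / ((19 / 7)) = -91/19 = -4.79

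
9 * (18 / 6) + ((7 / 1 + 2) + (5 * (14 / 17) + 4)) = 750/17 = 44.12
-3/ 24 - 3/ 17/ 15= -93/680 = -0.14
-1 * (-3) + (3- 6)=0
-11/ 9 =-1.22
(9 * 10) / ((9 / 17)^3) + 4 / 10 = 245812/405 = 606.94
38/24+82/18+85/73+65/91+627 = 11681783/18396 = 635.02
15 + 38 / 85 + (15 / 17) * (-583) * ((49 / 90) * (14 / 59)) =-767444/15045 = -51.01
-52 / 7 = -7.43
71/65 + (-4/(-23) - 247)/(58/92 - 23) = 115867/9555 = 12.13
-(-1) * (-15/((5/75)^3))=-50625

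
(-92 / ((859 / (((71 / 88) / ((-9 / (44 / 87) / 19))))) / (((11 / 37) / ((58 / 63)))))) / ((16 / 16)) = 2389079/80188509 = 0.03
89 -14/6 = 260/3 = 86.67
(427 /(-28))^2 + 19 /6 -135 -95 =275/48 = 5.73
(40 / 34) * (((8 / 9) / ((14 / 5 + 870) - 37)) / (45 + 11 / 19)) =7600/276854571 = 0.00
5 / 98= 0.05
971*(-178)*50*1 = -8641900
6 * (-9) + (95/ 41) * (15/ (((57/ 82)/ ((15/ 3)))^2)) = 99422/57 = 1744.25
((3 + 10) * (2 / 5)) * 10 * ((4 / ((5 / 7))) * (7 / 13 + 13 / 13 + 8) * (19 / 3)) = 17591.47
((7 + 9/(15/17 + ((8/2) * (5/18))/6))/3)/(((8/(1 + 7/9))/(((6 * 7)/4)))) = 7561/630 = 12.00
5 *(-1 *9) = -45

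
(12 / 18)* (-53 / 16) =-53/24 = -2.21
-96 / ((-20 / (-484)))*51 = -592416/5 = -118483.20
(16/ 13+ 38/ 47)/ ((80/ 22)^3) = 829213/19552000 = 0.04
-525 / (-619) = 525/619 = 0.85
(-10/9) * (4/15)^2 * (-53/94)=848/19035 = 0.04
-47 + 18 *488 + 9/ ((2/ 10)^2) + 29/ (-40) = 358451/40 = 8961.28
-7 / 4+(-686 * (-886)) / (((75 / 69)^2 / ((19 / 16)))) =381808756/625 = 610894.01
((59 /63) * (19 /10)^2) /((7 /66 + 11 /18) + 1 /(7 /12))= 234289/168500 = 1.39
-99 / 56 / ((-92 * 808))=99/4162816 = 0.00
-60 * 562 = -33720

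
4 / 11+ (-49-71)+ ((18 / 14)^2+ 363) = 132064/539 = 245.02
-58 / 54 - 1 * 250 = -6779/27 = -251.07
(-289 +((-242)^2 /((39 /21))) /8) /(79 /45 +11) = 4273785/14924 = 286.37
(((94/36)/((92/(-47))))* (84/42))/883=-2209/731124 = 0.00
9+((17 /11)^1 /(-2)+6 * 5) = 841/22 = 38.23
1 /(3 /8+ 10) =8/83 = 0.10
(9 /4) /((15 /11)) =33/20 = 1.65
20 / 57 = 0.35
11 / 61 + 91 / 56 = 881/488 = 1.81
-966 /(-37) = 966/37 = 26.11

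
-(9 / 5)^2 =-3.24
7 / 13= 0.54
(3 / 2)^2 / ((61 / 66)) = 297/122 = 2.43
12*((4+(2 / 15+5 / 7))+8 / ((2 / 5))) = 10436/35 = 298.17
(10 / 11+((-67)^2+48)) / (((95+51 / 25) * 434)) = 178275/1654532 = 0.11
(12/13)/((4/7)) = 21/13 = 1.62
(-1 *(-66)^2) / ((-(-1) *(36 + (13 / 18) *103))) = -78408/1987 = -39.46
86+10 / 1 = 96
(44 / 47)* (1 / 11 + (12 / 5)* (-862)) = -455116/235 = -1936.66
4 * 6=24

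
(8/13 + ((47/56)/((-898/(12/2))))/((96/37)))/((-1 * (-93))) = 0.01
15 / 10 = 3/2 = 1.50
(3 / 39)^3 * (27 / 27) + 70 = 153791/2197 = 70.00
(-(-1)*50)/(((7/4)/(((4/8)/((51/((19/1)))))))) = 1900/357 = 5.32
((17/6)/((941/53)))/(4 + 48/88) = 9911/282300 = 0.04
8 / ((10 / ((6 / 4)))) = 6/5 = 1.20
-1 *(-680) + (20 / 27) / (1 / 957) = 12500/9 = 1388.89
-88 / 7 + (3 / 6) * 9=-113/14 = -8.07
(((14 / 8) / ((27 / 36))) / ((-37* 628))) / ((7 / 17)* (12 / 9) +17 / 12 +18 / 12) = -17/586709 = 0.00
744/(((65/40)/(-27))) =-160704/13 = -12361.85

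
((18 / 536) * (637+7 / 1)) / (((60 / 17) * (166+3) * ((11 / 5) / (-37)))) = -303807/498212 = -0.61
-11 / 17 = -0.65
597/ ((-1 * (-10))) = 597/10 = 59.70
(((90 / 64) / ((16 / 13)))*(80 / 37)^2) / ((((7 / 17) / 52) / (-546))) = -368306.43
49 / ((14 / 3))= 21/2 = 10.50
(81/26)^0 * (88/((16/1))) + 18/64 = 185/32 = 5.78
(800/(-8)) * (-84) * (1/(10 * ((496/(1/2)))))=105/124 = 0.85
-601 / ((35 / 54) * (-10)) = 16227/175 = 92.73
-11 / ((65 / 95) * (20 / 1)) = -209/260 = -0.80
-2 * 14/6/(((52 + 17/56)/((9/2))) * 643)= -1176/1883347 = 0.00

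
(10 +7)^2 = 289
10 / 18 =5/9 = 0.56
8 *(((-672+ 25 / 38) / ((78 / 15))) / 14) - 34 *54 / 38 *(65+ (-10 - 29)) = -2299543/1729 = -1329.98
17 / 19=0.89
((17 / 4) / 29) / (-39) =-17/4524 = 0.00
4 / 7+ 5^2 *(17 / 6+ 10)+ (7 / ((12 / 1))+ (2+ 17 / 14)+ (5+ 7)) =28325/84 = 337.20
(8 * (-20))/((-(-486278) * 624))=-5/9482421 = 0.00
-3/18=-0.17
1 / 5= 0.20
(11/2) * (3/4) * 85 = 2805/8 = 350.62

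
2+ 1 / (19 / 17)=55/19 = 2.89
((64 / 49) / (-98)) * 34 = -1088/2401 = -0.45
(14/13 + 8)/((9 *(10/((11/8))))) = 649/4680 = 0.14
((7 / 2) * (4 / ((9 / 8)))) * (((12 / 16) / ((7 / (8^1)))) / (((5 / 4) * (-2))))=-64/15 = -4.27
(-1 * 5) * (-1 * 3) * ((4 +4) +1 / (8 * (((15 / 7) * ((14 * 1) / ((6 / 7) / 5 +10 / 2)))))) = 67381/560 = 120.32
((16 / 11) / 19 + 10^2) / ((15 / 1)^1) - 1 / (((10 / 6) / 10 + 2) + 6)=335358/51205 = 6.55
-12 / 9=-4/3 = -1.33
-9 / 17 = -0.53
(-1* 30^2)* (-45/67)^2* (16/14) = -463.99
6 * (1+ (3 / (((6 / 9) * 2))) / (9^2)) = 37/6 = 6.17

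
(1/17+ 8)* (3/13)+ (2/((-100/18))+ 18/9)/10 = 111811/55250 = 2.02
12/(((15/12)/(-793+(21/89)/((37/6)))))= -125338704/16465 = -7612.43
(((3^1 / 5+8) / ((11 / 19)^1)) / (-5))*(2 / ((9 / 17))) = -27778/2475 = -11.22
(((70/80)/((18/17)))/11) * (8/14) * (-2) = -17/198 = -0.09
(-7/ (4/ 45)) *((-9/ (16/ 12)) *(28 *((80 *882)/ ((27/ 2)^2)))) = 5762400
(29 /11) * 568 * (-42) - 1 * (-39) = -691395/11 = -62854.09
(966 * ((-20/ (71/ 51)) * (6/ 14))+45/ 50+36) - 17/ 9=-5912.59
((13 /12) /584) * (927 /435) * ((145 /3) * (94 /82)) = 62933/287328 = 0.22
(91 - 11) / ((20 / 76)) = 304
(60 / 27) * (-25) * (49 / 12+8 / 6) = -8125/27 = -300.93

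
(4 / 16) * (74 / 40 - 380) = -7563/80 = -94.54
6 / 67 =0.09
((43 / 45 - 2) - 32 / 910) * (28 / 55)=-17684/32175 = -0.55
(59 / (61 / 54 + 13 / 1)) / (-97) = -3186/74011 = -0.04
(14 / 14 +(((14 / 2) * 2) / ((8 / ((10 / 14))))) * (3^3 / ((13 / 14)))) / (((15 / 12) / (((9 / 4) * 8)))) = 34956/65 = 537.78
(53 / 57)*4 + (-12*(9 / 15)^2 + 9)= 8.40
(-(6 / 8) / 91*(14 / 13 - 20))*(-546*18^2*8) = -220718.77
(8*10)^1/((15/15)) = 80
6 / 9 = 2/3 = 0.67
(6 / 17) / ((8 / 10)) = 15/34 = 0.44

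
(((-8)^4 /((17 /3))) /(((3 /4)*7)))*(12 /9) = 183.57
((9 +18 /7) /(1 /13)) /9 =117/7 = 16.71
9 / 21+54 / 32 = 237/112 = 2.12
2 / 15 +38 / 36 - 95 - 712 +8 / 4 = -72343/90 = -803.81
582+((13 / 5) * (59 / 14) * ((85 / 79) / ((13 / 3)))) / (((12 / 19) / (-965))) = -15815237/4424 = -3574.87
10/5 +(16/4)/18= 20/9 = 2.22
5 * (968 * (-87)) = -421080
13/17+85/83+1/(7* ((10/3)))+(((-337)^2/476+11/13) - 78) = 419275873/2568020 = 163.27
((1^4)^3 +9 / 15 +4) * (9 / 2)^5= 413343/40 = 10333.58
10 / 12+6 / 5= 61/30 = 2.03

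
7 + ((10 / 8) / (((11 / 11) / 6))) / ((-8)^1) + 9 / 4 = 133/16 = 8.31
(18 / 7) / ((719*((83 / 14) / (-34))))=-1224/59677 = -0.02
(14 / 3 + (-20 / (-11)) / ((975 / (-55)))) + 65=2713/39 = 69.56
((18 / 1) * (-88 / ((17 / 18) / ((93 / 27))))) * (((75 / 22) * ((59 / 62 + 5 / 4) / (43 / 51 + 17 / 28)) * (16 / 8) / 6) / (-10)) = 2063880/2071 = 996.56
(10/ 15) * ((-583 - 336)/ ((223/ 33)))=-20218/223 = -90.66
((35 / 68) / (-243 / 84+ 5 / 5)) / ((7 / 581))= -20335/901 = -22.57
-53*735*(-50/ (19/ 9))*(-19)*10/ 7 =-25042500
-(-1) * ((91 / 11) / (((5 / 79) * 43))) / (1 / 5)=7189/473 = 15.20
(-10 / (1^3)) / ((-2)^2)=-5/2 = -2.50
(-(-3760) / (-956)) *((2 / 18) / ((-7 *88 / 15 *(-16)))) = -1175/1766688 = 0.00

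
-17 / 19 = -0.89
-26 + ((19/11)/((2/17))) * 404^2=26359098/11 = 2396281.64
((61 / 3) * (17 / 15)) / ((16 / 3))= 1037/240 = 4.32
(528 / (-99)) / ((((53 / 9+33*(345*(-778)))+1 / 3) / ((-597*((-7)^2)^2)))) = -0.86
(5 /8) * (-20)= -25/2 = -12.50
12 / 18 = 2/3 = 0.67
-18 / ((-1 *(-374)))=-9/187 = -0.05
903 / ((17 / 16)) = 14448/17 = 849.88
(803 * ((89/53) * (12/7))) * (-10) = -8576040/371 = -23116.01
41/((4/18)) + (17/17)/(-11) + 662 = 18621/22 = 846.41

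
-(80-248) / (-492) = -0.34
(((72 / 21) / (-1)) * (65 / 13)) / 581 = -120/4067 = -0.03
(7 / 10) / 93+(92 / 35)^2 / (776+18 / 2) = 2920579/178862250 = 0.02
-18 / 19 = -0.95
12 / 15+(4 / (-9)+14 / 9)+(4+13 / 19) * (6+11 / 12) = 117341/3420 = 34.31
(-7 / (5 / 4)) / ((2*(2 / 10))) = -14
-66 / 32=-33/16 = -2.06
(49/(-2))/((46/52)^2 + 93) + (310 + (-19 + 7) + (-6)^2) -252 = 5181992/63397 = 81.74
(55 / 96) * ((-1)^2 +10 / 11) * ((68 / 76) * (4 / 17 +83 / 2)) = 49665/1216 = 40.84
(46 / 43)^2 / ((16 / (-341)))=-180389/7396 = -24.39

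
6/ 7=0.86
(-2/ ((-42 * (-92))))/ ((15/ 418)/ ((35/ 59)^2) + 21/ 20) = -7315/16280343 = 0.00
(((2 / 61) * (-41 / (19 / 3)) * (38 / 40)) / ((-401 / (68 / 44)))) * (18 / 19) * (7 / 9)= 14637/25561745 = 0.00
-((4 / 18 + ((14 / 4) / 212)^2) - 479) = 774654343/1617984 = 478.78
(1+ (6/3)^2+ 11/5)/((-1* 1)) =-36/5 = -7.20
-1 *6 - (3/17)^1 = -105/17 = -6.18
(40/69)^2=1600/4761 = 0.34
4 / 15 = 0.27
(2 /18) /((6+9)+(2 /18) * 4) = 1/139 = 0.01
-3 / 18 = -1/6 = -0.17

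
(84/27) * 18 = 56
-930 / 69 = -310/23 = -13.48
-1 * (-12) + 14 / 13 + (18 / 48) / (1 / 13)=1867/104 = 17.95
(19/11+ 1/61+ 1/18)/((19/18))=21731/12749 = 1.70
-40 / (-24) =5/3 = 1.67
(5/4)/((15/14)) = 7/6 = 1.17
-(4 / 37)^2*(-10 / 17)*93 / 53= 14880/1233469 = 0.01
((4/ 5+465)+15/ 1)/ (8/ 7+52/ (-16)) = -67312/295 = -228.18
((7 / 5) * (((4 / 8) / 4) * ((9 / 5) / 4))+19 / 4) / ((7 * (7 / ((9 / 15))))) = 11589/196000 = 0.06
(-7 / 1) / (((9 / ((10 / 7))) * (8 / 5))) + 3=83/36 = 2.31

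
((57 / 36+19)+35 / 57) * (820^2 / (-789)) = -90269700/4997 = -18064.78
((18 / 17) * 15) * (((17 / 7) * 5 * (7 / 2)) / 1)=675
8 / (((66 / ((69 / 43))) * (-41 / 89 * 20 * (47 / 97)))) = -198559/4557355 = -0.04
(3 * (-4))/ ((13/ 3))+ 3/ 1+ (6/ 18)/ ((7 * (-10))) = 617/2730 = 0.23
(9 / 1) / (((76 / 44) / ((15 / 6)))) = 495/38 = 13.03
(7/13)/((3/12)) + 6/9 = 110/39 = 2.82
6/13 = 0.46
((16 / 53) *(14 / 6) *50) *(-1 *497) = -2783200/159 = -17504.40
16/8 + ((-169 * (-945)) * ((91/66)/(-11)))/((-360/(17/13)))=144649/1936 = 74.72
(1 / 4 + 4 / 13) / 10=0.06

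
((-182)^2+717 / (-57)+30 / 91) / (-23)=-1439.64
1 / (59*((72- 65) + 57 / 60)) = 20/9381 = 0.00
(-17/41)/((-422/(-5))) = -85/17302 = 0.00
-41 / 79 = -0.52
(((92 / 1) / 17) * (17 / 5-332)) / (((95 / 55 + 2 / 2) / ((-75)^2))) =-62351850/17 = -3667755.88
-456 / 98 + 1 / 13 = -2915/637 = -4.58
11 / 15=0.73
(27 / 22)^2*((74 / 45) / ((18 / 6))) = 999/1210 = 0.83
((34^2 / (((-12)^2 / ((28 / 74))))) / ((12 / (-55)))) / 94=-0.15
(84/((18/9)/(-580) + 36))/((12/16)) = 32480/10439 = 3.11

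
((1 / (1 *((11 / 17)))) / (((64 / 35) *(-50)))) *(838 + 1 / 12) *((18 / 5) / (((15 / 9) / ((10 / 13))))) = -23.54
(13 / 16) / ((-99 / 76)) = -0.62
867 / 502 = 1.73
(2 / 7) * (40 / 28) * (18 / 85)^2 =1296/70805 = 0.02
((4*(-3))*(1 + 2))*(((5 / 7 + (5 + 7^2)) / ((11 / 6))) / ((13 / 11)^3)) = -10010088/15379 = -650.89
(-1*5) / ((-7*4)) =5/28 = 0.18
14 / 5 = 2.80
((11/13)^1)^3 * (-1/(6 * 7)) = -0.01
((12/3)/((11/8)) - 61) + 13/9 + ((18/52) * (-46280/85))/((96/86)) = -1517963/6732 = -225.48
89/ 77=1.16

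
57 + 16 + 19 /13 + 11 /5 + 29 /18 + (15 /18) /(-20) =366121/4680 = 78.23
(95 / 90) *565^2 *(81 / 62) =440221.57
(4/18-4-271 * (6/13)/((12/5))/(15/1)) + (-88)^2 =1810399/234 = 7736.75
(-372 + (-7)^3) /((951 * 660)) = -13/11412 = 0.00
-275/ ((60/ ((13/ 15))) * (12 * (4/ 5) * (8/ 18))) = -715/768 = -0.93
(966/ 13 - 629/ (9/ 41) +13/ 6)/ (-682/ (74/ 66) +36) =24146903/4954716 = 4.87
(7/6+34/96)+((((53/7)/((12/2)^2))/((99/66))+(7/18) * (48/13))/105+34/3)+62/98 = 11146463/825552 = 13.50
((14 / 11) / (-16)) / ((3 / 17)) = -119/264 = -0.45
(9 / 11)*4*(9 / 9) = 36/11 = 3.27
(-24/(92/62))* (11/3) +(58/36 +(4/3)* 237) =106939/414 = 258.31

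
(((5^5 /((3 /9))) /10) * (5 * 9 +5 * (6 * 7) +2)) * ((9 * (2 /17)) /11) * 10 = 43368750/187 = 231918.45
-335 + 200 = -135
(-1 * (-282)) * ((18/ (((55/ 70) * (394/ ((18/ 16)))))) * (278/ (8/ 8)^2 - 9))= 4962.10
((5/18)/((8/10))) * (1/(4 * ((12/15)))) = 125/1152 = 0.11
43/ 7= 6.14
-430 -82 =-512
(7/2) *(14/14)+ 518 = 1043/2 = 521.50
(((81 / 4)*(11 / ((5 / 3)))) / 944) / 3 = 891/18880 = 0.05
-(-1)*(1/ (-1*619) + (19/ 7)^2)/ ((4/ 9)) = 16.57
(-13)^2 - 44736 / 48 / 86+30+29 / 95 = 769892/4085 = 188.47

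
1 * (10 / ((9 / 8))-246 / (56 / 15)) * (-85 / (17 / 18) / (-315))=-14365/882 = -16.29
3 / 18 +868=5209/6 = 868.17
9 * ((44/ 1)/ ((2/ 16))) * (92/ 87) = 97152/29 = 3350.07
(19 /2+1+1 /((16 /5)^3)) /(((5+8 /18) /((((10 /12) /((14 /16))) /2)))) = 646995/702464 = 0.92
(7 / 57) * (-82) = -574/57 = -10.07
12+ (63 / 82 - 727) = -58567/82 = -714.23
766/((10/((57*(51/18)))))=123709/10 = 12370.90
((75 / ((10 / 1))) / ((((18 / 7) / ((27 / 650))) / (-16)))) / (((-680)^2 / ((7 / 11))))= -441/165308000 = 0.00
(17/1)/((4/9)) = 153/4 = 38.25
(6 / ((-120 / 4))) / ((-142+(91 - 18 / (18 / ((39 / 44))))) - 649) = 44/154195 = 0.00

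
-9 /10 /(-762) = 3/2540 = 0.00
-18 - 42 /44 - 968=-21713/22 = -986.95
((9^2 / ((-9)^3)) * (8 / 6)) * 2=-8/27 = -0.30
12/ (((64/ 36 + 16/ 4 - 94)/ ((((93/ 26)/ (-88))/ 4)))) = 2511/1816672 = 0.00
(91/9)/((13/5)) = 35/9 = 3.89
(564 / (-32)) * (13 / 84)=-611/224 = -2.73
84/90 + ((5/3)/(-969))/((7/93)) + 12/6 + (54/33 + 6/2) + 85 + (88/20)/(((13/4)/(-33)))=15477447/323323 = 47.87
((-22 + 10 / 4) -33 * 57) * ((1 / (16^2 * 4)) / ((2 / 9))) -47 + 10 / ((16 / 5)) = -52.23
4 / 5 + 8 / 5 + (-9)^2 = 417/5 = 83.40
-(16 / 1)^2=-256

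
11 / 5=2.20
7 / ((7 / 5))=5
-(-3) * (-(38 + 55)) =-279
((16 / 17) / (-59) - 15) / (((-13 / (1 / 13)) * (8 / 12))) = 45183/339014 = 0.13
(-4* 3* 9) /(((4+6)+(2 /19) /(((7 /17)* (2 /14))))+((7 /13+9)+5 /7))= -186732/38111 = -4.90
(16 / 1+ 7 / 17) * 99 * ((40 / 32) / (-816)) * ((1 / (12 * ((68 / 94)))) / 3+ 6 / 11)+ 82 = 202612027/2515456 = 80.55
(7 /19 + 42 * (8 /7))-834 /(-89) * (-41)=-567895/1691 = -335.83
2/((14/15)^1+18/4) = 60/163 = 0.37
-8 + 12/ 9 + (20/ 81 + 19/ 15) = -2087/405 = -5.15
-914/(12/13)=-5941/6 = -990.17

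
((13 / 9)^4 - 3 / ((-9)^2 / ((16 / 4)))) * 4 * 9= 110356/729 = 151.38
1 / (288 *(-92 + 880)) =1/226944 = 0.00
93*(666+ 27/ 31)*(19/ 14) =1178361/14 = 84168.64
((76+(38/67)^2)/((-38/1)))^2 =81288256/20151121 = 4.03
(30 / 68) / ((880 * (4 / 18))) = 27/11968 = 0.00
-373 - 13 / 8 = -2997/8 = -374.62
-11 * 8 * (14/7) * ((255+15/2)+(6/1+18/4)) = -48048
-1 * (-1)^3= 1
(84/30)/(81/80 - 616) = -224/49199 = 0.00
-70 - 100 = -170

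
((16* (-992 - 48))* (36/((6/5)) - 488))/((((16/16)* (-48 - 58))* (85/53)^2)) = -40391936/1445 = -27952.90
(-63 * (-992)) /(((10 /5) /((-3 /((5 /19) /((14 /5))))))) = -24935904/25 = -997436.16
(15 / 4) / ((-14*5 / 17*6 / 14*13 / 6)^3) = -14739/219700 = -0.07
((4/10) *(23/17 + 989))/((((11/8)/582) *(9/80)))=278714368/187 = 1490451.17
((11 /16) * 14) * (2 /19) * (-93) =-7161/76 = -94.22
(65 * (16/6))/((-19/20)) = -10400/57 = -182.46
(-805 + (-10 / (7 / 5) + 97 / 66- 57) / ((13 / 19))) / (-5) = 1076995/6006 = 179.32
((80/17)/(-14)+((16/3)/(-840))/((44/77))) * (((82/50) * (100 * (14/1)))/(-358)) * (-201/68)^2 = 684478231/35177080 = 19.46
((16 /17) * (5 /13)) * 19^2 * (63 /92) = 454860/5083 = 89.49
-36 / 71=-0.51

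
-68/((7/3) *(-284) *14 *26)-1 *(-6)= 1085499/180908 = 6.00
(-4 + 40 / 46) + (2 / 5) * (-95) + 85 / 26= -22641/598 = -37.86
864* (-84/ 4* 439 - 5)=-7969536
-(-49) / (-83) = -49/83 = -0.59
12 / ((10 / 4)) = 24/5 = 4.80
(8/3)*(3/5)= 8/5 = 1.60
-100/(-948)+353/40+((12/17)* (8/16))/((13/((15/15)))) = 18766961/2095080 = 8.96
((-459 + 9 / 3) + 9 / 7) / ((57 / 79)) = -83819/133 = -630.22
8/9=0.89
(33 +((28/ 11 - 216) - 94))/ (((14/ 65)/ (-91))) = 115957.05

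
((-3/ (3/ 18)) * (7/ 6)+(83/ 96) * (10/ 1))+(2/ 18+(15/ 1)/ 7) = -10181/1008 = -10.10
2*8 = 16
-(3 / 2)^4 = -81/16 = -5.06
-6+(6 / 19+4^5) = 19348/19 = 1018.32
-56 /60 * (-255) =238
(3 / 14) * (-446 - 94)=-810/7 = -115.71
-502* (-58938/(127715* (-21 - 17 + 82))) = 672429/127715 = 5.27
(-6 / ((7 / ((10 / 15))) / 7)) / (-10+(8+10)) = -1/2 = -0.50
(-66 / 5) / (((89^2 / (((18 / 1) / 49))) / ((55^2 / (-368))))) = 179685/35707868 = 0.01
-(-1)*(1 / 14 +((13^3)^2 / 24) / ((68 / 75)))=844691847/3808 = 221820.34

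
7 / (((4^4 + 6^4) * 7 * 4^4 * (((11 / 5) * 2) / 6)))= 15/4370432 = 0.00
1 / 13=0.08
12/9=1.33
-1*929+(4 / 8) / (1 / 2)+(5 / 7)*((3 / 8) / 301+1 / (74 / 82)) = -578273421/623672 = -927.21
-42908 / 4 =-10727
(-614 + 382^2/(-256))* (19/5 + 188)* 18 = -654031287/160 = -4087695.54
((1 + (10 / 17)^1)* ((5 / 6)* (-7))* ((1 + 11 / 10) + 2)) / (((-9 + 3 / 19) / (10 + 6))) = 2337/34 = 68.74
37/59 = 0.63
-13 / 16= -0.81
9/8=1.12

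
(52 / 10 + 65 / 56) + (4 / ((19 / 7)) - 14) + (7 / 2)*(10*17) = 3132599/5320 = 588.83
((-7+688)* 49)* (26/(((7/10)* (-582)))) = -206570/97 = -2129.59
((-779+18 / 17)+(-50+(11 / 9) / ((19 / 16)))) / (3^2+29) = -2403833/110466 = -21.76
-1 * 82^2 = -6724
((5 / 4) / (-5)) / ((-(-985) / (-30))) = 3/394 = 0.01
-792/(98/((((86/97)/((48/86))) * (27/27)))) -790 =-3815887/4753 = -802.84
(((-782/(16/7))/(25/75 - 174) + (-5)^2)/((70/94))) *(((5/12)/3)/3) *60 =100.60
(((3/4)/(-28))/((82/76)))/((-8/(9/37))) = 513/679616 = 0.00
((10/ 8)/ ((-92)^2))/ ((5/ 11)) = 11/33856 = 0.00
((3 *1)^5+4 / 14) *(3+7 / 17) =98774/119 = 830.03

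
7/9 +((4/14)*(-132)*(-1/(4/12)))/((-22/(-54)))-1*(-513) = 49864/63 = 791.49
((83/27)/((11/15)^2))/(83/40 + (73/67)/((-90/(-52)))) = 16683000/7893193 = 2.11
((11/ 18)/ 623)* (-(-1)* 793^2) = 6917339/11214 = 616.85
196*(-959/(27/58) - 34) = -11081840/27 = -410438.52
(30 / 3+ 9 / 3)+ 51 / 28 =415/28 = 14.82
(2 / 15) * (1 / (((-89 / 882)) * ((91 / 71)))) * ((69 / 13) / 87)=-137172/2180945 = -0.06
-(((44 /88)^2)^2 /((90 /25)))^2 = -25/82944 = 0.00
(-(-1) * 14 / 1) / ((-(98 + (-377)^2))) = -14/142227 = 0.00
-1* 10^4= -10000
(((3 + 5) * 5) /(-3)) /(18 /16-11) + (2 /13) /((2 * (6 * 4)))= 1.35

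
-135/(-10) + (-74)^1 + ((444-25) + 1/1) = 719/2 = 359.50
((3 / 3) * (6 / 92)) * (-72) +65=1387/23 = 60.30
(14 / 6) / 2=7/6 = 1.17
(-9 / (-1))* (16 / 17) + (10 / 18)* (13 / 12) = 16657/1836 = 9.07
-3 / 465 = -1/155 = -0.01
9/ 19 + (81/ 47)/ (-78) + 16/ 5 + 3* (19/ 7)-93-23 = -84680559/812630 = -104.21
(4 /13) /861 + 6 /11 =67202/123123 = 0.55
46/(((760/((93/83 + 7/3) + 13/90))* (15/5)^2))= 618217/25547400 = 0.02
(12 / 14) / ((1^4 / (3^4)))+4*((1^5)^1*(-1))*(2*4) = 262/7 = 37.43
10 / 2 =5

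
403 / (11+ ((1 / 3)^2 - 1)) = 279/7 = 39.86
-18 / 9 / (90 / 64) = -64/45 = -1.42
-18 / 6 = -3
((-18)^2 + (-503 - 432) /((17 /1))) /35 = 269/35 = 7.69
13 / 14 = 0.93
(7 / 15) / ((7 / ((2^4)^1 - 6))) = 2/3 = 0.67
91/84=13/12 = 1.08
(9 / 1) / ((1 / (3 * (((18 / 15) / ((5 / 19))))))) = 3078/25 = 123.12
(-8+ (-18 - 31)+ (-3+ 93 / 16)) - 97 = -2419/16 = -151.19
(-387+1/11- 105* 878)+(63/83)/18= -169045359/1826 = -92576.87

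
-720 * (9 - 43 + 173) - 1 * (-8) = -100072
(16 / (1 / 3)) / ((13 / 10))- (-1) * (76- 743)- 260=-11571/13 = -890.08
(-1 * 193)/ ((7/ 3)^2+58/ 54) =-5211/176 = -29.61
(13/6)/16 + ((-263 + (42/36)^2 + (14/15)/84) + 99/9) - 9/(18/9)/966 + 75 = -175.50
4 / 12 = 1/3 = 0.33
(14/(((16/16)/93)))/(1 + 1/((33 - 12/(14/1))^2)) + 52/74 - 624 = 635082481/937469 = 677.44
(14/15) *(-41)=-574/15 = -38.27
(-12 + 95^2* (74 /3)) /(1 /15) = 3339070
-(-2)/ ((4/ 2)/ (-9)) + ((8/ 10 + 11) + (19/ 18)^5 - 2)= 19938767/9447840 = 2.11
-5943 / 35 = -849/5 = -169.80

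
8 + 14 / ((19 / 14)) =348/19 = 18.32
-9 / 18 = -1/2 = -0.50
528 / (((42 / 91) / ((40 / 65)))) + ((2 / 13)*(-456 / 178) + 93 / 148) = 120590257/171236 = 704.23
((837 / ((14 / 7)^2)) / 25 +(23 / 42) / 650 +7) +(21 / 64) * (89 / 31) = 220889429/13540800 = 16.31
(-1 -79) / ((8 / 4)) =-40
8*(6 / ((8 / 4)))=24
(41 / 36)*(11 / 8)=451/288 = 1.57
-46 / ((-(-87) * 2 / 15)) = -115/29 = -3.97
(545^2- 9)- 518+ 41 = 296539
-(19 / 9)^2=-361/81 = -4.46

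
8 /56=1/7 = 0.14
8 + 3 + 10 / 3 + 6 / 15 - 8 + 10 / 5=131/15 = 8.73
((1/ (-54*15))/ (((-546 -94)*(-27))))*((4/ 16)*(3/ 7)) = -1/130636800 = 0.00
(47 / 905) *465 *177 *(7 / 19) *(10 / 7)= 7736670/3439 = 2249.69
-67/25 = -2.68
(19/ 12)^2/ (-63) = -361/9072 = -0.04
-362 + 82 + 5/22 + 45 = -5165/22 = -234.77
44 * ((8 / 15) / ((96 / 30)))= 22/3 = 7.33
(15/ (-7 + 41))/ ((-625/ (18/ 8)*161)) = -27/2737000 = 0.00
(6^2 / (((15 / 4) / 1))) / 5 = 48/25 = 1.92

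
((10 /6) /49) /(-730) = -1/21462 = 0.00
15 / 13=1.15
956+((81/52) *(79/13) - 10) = 645895/676 = 955.47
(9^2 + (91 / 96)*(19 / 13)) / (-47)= -7909/4512 = -1.75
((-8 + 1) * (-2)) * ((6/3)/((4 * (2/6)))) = 21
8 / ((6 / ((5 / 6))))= 10/9 = 1.11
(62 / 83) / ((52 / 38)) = 589/1079 = 0.55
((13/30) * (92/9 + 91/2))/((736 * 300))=13039/119232000 = 0.00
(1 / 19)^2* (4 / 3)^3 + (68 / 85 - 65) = -3128467/48735 = -64.19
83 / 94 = 0.88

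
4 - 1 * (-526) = 530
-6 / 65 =-0.09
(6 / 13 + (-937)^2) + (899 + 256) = 11428618/13 = 879124.46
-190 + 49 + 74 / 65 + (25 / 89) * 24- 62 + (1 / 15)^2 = -50793448/260325 = -195.12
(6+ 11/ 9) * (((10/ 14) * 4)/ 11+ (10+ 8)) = 91390/693 = 131.88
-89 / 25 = -3.56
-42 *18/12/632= -63/632 = -0.10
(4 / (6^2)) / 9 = 1/81 = 0.01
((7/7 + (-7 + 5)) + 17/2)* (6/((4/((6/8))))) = 135/16 = 8.44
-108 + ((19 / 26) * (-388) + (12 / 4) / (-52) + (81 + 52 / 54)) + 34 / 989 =-429895289/1388556 = -309.60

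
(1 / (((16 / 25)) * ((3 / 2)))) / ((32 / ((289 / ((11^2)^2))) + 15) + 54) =7225/11722872 = 0.00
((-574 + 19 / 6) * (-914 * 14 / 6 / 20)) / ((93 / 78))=28487095/558 = 51052.14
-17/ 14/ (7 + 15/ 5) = -17/140 = -0.12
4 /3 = 1.33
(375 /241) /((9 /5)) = 625/723 = 0.86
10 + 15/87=295/29 = 10.17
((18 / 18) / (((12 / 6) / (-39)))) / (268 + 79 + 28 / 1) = -13/250 = -0.05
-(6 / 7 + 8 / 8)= -13/7 = -1.86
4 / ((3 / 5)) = 6.67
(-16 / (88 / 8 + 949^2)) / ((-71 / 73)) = 292/15985863 = 0.00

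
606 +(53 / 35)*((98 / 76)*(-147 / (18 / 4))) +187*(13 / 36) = 2085317/3420 = 609.74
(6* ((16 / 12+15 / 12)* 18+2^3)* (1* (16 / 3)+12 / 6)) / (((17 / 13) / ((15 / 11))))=2500.59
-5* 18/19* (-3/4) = 3.55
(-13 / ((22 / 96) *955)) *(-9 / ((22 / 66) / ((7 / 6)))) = 19656/10505 = 1.87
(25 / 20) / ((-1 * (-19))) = 5/76 = 0.07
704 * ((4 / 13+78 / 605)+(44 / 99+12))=9068.27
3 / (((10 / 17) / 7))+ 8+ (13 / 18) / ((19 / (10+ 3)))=37786/855 = 44.19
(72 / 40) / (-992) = -9/4960 = 0.00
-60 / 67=-0.90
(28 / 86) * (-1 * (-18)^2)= -4536/43 = -105.49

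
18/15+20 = 106/5 = 21.20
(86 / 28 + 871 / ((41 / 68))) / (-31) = -26805/574 = -46.70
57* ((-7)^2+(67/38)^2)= 225735/76 = 2970.20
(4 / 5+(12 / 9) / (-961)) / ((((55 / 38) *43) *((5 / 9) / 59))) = 77429712/56819125 = 1.36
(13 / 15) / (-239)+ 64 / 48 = 1589/1195 = 1.33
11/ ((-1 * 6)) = -11/6 = -1.83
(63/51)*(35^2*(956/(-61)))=-23715.62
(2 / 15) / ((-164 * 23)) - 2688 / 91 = -10863373/367770 = -29.54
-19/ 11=-1.73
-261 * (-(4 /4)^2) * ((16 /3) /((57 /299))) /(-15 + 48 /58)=-4023344/7809 = -515.22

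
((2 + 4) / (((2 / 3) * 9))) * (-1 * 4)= -4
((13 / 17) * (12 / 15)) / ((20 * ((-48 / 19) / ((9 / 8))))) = -741/54400 = -0.01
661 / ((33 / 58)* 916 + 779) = 19169/37705 = 0.51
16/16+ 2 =3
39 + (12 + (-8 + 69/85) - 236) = -16336/85 = -192.19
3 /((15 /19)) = 19/5 = 3.80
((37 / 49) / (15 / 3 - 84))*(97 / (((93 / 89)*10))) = -319421/3600030 = -0.09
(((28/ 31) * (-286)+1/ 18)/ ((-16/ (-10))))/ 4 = -720565/17856 = -40.35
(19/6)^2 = 361/36 = 10.03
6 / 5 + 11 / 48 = 343/240 = 1.43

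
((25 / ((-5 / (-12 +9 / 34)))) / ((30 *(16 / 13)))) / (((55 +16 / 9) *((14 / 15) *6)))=11115/2223872 = 0.00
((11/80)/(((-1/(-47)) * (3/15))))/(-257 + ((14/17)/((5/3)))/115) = -5053675/40194128 = -0.13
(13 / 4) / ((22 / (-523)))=-6799/88 = -77.26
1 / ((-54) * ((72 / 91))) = -91/3888 = -0.02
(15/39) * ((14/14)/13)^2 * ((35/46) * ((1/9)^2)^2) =175/663067782 = 0.00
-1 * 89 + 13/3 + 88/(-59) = -86.16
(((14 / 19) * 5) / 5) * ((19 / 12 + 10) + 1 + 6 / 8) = 560/57 = 9.82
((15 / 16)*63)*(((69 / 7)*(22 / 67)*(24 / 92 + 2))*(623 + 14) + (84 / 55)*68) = 414851787/1474 = 281446.26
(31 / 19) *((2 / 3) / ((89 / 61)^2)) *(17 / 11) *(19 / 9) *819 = 356895994/261393 = 1365.36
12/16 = 3/4 = 0.75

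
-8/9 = -0.89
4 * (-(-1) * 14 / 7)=8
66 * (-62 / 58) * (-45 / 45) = 2046/29 = 70.55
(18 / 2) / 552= 3/184 = 0.02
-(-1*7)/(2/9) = 31.50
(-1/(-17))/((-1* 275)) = -1/4675 = 0.00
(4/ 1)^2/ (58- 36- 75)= -16/53 = -0.30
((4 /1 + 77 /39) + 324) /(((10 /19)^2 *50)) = 4645709/195000 = 23.82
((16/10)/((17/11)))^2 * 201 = 1556544/7225 = 215.44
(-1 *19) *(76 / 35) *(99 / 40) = -35739/350 = -102.11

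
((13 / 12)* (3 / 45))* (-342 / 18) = -247/180 = -1.37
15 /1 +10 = 25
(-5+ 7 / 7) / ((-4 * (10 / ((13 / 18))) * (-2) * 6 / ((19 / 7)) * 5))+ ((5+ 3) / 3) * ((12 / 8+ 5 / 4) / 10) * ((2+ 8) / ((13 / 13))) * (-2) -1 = -15.67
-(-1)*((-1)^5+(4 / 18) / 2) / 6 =-4/27 = -0.15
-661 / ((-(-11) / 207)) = -136827/11 = -12438.82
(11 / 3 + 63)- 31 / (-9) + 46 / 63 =4463/63 = 70.84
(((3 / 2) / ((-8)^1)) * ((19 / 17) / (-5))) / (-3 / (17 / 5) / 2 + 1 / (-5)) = -0.07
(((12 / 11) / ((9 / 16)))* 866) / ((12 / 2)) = 27712/99 = 279.92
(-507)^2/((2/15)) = 3855735/2 = 1927867.50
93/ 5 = 18.60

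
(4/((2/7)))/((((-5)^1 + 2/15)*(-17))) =210/1241 = 0.17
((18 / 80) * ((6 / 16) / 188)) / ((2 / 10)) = 27/12032 = 0.00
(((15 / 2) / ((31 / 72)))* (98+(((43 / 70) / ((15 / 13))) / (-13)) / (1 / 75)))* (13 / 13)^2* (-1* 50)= -17941500/217 = -82679.72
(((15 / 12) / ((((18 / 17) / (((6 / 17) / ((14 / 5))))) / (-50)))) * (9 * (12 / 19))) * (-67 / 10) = 75375/266 = 283.36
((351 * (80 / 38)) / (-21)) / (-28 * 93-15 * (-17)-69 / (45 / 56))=0.01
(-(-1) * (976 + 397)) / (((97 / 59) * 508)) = 81007/49276 = 1.64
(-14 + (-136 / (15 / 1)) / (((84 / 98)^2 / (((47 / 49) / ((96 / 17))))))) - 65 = -525503/6480 = -81.10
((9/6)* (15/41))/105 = 3/574 = 0.01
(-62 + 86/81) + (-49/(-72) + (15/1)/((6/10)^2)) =-12047/648 = -18.59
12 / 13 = 0.92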